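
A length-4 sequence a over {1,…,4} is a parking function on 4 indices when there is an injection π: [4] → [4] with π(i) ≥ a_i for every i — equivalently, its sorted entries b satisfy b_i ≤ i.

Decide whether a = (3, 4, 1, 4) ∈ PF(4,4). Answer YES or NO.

NO

Rearranged: b = (1, 3, 4, 4).
  b_1=1 ≤ 1
  b_2=3 > 2
  fails at i=2 ⇒ NO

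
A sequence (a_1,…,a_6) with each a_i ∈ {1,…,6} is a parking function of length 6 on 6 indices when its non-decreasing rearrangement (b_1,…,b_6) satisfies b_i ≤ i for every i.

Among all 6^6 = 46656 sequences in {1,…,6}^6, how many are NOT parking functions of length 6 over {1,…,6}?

Count = (6+1−6)·(6+1)^{6−1} = 1 · 16807 = 16807 (Pollak)
One tuple (5,5,5,3,6,6) → sorted (3,5,5,5,6,6): b_1=3>1, not a PF.
So 46656 − 16807 = 29849 fail.

29849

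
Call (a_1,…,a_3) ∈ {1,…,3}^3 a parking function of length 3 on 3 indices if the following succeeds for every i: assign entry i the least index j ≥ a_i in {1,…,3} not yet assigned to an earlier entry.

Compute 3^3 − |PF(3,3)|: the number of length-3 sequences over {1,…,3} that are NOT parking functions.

#PF = 1·4^2 = 1×16 = 16 (Konheim–Weiss)
One tuple (3,3,3) → sorted (3,3,3): b_1=3>1, not a PF.
3^3 − 16 = 27 − 16 = 11

11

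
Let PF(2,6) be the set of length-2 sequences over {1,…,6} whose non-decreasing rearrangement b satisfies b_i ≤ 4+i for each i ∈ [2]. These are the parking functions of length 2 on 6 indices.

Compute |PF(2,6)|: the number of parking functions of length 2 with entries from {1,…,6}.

|PF| = (7−2)·7^(2−1) = 5 · 7 = 35 (Konheim–Weiss)
One tuple (1,4) → sorted (1,4): b_i ≤ 4+i ∀i, a PF.

35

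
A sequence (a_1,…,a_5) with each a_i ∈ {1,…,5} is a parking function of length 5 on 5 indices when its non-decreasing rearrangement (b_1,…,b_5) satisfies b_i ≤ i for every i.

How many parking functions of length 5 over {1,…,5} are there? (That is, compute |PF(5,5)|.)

|PF(5,5)| = (5−5+1)·(5+1)^(5−1) = 1·1296 = 1296 (Konheim–Weiss)
Check (1,4,3,2,3) → sorted (1,2,3,3,4): b_i ≤ i ∀i, a PF.

1296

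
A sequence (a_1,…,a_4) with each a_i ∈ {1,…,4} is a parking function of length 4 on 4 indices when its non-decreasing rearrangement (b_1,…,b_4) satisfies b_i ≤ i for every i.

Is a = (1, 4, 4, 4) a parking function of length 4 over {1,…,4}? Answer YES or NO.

NO

Sorted: b = (1, 4, 4, 4).
  b_1=1 ≤ 1
  b_2=4 > 2
  fails at i=2 ⇒ NO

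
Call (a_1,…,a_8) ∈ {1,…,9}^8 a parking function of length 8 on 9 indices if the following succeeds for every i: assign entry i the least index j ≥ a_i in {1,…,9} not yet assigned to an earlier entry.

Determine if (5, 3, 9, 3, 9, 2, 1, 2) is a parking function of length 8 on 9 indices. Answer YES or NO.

Rearranged: b = (1, 2, 2, 3, 3, 5, 9, 9).
  b_1=1 ≤ 2
  b_2=2 ≤ 3
  b_3=2 ≤ 4
  b_4=3 ≤ 5
  b_5=3 ≤ 6
  b_6=5 ≤ 7
  b_7=9 > 8
  fails at i=7 ⇒ NO

NO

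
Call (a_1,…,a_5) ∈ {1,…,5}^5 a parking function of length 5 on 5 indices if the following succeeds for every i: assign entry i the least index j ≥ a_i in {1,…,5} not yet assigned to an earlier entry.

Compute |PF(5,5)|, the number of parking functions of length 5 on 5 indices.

1296

Count = (5+1−5)·(5+1)^{5−1} = 1·1296 = 1296 (Pollak)
Check (1,3,4,3,1) → sorted (1,1,3,3,4): b_i ≤ i ∀i, a PF.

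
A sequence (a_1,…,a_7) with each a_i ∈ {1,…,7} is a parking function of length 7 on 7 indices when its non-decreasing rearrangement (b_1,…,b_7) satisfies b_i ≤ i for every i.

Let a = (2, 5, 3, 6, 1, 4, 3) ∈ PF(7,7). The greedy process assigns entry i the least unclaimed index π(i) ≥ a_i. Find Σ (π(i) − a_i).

Σπ = 28 ({1..7} each once); Σa = 2+5+3+6+1+4+3 = 24; disp = 28−24 = 4.

4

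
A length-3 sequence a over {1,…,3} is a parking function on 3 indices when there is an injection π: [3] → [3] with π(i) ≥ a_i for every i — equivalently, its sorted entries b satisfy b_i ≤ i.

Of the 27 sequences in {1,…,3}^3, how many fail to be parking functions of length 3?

Count = (3+1−3)·(3+1)^{3−1} = 1×16 = 16 (Konheim–Weiss)
One tuple (2,3,2) → sorted (2,2,3): b_1=2>1, not a PF.
3^3 − 16 = 27 − 16 = 11

11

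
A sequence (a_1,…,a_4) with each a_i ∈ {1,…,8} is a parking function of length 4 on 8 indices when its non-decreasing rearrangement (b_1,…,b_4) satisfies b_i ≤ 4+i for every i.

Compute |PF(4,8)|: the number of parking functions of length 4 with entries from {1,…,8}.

3645

Count = (9−4)·9^(4−1) = 5×729 = 3645 [KW]
One tuple (3,8,3,6) → sorted (3,3,6,8): b_i ≤ 4+i ∀i, a PF.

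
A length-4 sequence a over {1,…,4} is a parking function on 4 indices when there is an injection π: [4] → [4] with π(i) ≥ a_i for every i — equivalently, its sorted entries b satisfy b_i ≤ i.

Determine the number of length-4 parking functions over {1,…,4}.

125

#PF = (5−4)·5^(4−1) = 1 · 125 = 125 (Konheim–Weiss)
One tuple (2,2,1,3) → sorted (1,2,2,3): b_i ≤ i ∀i, a PF.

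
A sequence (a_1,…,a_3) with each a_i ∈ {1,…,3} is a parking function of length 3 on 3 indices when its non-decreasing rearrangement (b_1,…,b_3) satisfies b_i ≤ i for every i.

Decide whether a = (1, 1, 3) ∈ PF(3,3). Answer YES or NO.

YES

Order a: b = (1, 1, 3).
  b_1=1 ≤ 1
  b_2=1 ≤ 2
  b_3=3 ≤ 3
All bounds hold ⇒ YES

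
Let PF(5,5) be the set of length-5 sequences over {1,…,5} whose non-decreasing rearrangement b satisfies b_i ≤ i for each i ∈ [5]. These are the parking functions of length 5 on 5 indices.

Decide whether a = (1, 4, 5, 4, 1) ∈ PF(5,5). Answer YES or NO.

Sorted: b = (1, 1, 4, 4, 5).
  b_1=1 ≤ 1
  b_2=1 ≤ 2
  b_3=4 > 3
  fails at i=3 ⇒ NO

NO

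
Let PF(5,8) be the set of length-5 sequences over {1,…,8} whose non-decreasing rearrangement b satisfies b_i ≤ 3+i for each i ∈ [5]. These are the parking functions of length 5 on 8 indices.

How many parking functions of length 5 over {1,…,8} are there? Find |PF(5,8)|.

|PF(5,8)| = (8−5+1)·(8+1)^(5−1) = 4 · 6561 = 26244 (Pollak)
One tuple (3,5,1,7,2) → sorted (1,2,3,5,7): b_i ≤ 3+i ∀i, a PF.

26244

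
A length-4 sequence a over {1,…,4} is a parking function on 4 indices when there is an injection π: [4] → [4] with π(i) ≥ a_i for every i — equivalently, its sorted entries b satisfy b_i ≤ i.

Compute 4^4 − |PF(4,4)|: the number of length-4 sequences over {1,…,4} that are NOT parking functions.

131

|PF(4,4)| = 1·5^3 = 1×125 = 125 (Konheim–Weiss)
Example (4,3,4,3) → sorted (3,3,4,4): b_1=3>1, not a PF.
4^4 − 125 = 256 − 125 = 131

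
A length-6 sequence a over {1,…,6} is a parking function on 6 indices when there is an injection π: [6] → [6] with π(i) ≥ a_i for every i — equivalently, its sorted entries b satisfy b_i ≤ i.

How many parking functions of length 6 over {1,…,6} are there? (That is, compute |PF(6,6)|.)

#PF = (6+1−6)·(6+1)^{6−1} = 1×16807 = 16807
Check (2,2,1,3,2,1) → sorted (1,1,2,2,2,3): b_i ≤ i ∀i, a PF.

16807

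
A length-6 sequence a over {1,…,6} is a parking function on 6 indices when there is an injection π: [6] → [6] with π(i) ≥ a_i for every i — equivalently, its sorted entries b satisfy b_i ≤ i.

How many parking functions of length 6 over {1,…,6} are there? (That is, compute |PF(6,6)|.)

|PF| = (7−6)·7^(6−1) = 1 · 16807 = 16807
One tuple (4,5,3,1,1,2) → sorted (1,1,2,3,4,5): b_i ≤ i ∀i, a PF.

16807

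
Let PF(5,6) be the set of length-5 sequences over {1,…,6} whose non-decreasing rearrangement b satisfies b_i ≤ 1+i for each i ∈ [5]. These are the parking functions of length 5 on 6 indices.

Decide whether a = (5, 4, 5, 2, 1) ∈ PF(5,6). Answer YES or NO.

Order a: b = (1, 2, 4, 5, 5).
  b_1=1 ≤ 2
  b_2=2 ≤ 3
  b_3=4 ≤ 4
  b_4=5 ≤ 5
  b_5=5 ≤ 6
All bounds hold ⇒ YES

YES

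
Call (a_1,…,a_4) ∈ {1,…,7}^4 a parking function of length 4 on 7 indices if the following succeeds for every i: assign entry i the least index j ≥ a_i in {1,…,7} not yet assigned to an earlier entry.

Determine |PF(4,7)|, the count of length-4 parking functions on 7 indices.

2048

|PF(4,7)| = (8−4)·8^(4−1) = 4·512 = 2048
Check (6,2,1,3) → sorted (1,2,3,6): b_i ≤ 3+i ∀i, a PF.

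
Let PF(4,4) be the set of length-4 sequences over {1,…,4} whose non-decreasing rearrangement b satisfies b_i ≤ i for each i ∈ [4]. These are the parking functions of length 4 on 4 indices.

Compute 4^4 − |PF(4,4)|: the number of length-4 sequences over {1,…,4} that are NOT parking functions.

131

|PF(4,4)| = (5−4)·5^(4−1) = 1·125 = 125
Check (4,4,4,4) → sorted (4,4,4,4): b_1=4>1, not a PF.
So 256 − 125 = 131 fail.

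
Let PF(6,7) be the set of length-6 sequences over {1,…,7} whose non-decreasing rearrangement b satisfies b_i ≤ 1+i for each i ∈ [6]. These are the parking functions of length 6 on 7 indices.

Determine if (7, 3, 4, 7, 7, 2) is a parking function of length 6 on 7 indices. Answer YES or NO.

Sorted: b = (2, 3, 4, 7, 7, 7).
  b_1=2 ≤ 2
  b_2=3 ≤ 3
  b_3=4 ≤ 4
  b_4=7 > 5
  fails at i=4 ⇒ NO

NO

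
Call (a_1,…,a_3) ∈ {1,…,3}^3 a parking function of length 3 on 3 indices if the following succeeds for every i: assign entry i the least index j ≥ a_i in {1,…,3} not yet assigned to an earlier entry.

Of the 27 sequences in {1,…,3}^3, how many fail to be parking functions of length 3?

11

|PF(3,3)| = (4−3)·4^(3−1) = 1·16 = 16
E.g. (2,2,2) → sorted (2,2,2): b_1=2>1, not a PF.
So 27 − 16 = 11 fail.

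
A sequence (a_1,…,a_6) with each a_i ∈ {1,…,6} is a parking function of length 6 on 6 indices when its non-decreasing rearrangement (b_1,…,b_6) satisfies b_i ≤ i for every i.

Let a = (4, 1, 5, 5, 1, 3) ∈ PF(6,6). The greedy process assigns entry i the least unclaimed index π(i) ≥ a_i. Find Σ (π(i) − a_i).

Σπ(i) = 1+…+6 = 21; Σa = 4+1+5+5+1+3 = 19; disp = 21−19 = 2.

2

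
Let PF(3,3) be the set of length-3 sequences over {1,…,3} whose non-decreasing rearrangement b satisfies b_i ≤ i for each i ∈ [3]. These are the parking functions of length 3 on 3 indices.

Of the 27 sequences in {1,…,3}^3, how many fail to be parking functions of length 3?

Count = (3−3+1)·(3+1)^(3−1) = 1·16 = 16 [KW]
One tuple (2,3,2) → sorted (2,2,3): b_1=2>1, not a PF.
3^3 − 16 = 27 − 16 = 11

11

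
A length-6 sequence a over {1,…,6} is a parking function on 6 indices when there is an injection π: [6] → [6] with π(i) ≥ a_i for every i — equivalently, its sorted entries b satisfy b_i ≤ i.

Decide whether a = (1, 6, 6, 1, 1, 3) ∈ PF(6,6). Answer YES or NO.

NO

Order a: b = (1, 1, 1, 3, 6, 6).
  b_1=1 ≤ 1
  b_2=1 ≤ 2
  b_3=1 ≤ 3
  b_4=3 ≤ 4
  b_5=6 > 5
  fails at i=5 ⇒ NO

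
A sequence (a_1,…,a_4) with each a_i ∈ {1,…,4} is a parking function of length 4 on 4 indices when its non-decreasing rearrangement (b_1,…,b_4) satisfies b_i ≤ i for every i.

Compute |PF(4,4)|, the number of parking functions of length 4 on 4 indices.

Count = 1·5^3 = 1·125 = 125 [KW]
Check (1,2,2,2) → sorted (1,2,2,2): b_i ≤ i ∀i, a PF.

125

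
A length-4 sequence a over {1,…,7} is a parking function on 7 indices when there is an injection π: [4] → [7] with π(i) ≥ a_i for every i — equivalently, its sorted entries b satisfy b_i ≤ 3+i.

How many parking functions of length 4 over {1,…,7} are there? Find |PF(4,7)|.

2048

Count = (7−4+1)·(7+1)^(4−1) = 4·512 = 2048 (Pollak)
One tuple (5,3,5,2) → sorted (2,3,5,5): b_i ≤ 3+i ∀i, a PF.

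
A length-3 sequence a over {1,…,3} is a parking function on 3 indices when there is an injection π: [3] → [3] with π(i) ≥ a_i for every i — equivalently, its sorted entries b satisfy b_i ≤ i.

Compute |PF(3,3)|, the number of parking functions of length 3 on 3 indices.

Count = (3+1−3)·(3+1)^{3−1} = 1 · 16 = 16 (Pollak)
Example (3,2,1) → sorted (1,2,3): b_i ≤ i ∀i, a PF.

16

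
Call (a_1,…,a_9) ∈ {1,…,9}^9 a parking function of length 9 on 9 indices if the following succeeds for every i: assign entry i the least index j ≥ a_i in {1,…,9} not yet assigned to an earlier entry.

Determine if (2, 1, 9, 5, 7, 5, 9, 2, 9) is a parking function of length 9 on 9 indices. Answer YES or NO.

NO

Rearranged: b = (1, 2, 2, 5, 5, 7, 9, 9, 9).
  b_1=1 ≤ 1
  b_2=2 ≤ 2
  b_3=2 ≤ 3
  b_4=5 > 4
  fails at i=4 ⇒ NO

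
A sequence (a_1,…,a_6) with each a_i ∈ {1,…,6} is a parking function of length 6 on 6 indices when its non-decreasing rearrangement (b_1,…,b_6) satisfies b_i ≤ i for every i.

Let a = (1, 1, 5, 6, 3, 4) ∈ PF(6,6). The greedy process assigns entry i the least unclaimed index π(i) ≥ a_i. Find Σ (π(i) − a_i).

1

Σπ(i) = 1+…+6 = 21; Σa = 1+1+5+6+3+4 = 20; disp = 21−20 = 1.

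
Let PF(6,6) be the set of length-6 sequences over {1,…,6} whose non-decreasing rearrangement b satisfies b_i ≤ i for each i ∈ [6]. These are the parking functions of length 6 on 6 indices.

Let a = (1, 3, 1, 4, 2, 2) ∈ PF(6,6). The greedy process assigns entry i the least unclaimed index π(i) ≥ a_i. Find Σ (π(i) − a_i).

Σπ(i) = 1+…+6 = 21; Σa = 1+3+1+4+2+2 = 13; disp = 21−13 = 8.

8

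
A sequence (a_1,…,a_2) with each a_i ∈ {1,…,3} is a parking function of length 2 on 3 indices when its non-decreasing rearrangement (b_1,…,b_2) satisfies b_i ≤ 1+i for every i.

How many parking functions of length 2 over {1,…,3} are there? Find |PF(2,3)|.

8

Count = 2·4^1 = 2·4 = 8 (Pollak)
One tuple (1,3) → sorted (1,3): b_i ≤ 1+i ∀i, a PF.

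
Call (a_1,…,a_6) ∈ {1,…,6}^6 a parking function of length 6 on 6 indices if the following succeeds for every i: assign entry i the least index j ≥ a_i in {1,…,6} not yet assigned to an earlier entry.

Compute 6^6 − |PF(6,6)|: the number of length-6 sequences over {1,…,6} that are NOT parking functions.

|PF| = 1·7^5 = 1×16807 = 16807 [KW]
Example (1,4,1,4,4,5) → sorted (1,1,4,4,4,5): b_3=4>3, not a PF.
6^6 − 16807 = 46656 − 16807 = 29849

29849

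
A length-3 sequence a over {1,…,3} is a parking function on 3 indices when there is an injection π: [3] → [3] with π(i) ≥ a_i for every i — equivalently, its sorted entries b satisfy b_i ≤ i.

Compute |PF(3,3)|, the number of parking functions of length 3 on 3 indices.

|PF(3,3)| = (3+1−3)·(3+1)^{3−1} = 1×16 = 16 (Konheim–Weiss)
E.g. (3,1,1) → sorted (1,1,3): b_i ≤ i ∀i, a PF.

16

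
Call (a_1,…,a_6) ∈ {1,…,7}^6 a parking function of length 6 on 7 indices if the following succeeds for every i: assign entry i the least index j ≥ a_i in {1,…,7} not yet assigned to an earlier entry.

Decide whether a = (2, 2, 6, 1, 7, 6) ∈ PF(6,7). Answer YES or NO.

NO

Sorted: b = (1, 2, 2, 6, 6, 7).
  b_1=1 ≤ 2
  b_2=2 ≤ 3
  b_3=2 ≤ 4
  b_4=6 > 5
  fails at i=4 ⇒ NO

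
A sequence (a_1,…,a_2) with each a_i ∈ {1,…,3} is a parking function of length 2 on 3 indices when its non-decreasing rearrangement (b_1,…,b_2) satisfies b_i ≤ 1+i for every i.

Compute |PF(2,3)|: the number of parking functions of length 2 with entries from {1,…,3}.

8

|PF(2,3)| = (3−2+1)·(3+1)^(2−1) = 2 · 4 = 8 [KW]
E.g. (3,1) → sorted (1,3): b_i ≤ 1+i ∀i, a PF.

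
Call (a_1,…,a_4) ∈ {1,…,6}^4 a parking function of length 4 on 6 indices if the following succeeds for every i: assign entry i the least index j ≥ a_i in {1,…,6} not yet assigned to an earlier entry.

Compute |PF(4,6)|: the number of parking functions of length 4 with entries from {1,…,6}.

|PF| = (6−4+1)·(6+1)^(4−1) = 3 · 343 = 1029 (Konheim–Weiss)
E.g. (3,3,4,2) → sorted (2,3,3,4): b_i ≤ 2+i ∀i, a PF.

1029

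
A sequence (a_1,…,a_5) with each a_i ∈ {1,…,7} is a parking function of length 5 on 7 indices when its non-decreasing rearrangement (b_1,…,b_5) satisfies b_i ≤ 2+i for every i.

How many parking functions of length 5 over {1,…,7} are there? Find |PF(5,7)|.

|PF| = (7−5+1)·(7+1)^(5−1) = 3×4096 = 12288 (Pollak)
One tuple (7,1,5,4,2) → sorted (1,2,4,5,7): b_i ≤ 2+i ∀i, a PF.

12288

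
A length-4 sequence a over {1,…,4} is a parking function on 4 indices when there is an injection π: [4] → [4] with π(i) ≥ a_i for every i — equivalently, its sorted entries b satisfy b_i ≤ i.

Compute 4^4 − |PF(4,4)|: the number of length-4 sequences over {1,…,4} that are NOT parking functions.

#PF = 1·5^3 = 1·125 = 125 (Konheim–Weiss)
E.g. (3,4,4,4) → sorted (3,4,4,4): b_1=3>1, not a PF.
Total 256; non-PF = 256−125 = 131

131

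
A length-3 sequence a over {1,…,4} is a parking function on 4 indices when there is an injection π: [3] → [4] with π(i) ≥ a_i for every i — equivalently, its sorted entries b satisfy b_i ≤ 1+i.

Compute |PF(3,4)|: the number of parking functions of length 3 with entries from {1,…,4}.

50

|PF(3,4)| = 2·5^2 = 2·25 = 50 (Konheim–Weiss)
Check (3,2,2) → sorted (2,2,3): b_i ≤ 1+i ∀i, a PF.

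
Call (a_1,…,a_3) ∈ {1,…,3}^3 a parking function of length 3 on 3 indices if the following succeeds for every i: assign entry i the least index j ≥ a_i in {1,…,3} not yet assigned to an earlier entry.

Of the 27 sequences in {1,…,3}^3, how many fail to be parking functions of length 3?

|PF| = (3−3+1)·(3+1)^(3−1) = 1 · 16 = 16 (Pollak)
Check (3,3,3) → sorted (3,3,3): b_1=3>1, not a PF.
Total 27; non-PF = 27−16 = 11

11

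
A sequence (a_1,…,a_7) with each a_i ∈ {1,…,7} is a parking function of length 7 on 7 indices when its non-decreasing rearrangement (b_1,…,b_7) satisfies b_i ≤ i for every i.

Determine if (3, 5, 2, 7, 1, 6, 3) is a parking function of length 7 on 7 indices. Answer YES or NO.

Order a: b = (1, 2, 3, 3, 5, 6, 7).
  b_1=1 ≤ 1
  b_2=2 ≤ 2
  b_3=3 ≤ 3
  b_4=3 ≤ 4
  b_5=5 ≤ 5
  b_6=6 ≤ 6
  b_7=7 ≤ 7
All bounds hold ⇒ YES

YES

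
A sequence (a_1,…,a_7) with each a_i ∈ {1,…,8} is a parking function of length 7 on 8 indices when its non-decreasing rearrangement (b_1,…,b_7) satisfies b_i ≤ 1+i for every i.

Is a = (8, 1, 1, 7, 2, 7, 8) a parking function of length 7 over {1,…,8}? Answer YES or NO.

NO

Sorted: b = (1, 1, 2, 7, 7, 8, 8).
  b_1=1 ≤ 2
  b_2=1 ≤ 3
  b_3=2 ≤ 4
  b_4=7 > 5
  fails at i=4 ⇒ NO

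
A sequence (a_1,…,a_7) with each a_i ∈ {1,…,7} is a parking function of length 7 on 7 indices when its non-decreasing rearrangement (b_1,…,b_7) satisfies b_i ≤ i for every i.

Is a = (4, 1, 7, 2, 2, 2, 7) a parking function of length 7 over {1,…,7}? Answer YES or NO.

Sorted: b = (1, 2, 2, 2, 4, 7, 7).
  b_1=1 ≤ 1
  b_2=2 ≤ 2
  b_3=2 ≤ 3
  b_4=2 ≤ 4
  b_5=4 ≤ 5
  b_6=7 > 6
  fails at i=6 ⇒ NO

NO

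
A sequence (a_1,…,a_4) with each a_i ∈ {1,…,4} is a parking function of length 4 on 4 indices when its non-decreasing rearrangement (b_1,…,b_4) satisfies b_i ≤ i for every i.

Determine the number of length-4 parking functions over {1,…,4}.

|PF(4,4)| = (4+1−4)·(4+1)^{4−1} = 1×125 = 125 (Pollak)
E.g. (2,3,1,2) → sorted (1,2,2,3): b_i ≤ i ∀i, a PF.

125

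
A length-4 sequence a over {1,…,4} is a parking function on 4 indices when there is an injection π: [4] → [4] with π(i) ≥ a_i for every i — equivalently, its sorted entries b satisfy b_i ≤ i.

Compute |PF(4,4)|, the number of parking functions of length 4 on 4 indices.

|PF| = (4−4+1)·(4+1)^(4−1) = 1·125 = 125 [KW]
Example (1,2,4,3) → sorted (1,2,3,4): b_i ≤ i ∀i, a PF.

125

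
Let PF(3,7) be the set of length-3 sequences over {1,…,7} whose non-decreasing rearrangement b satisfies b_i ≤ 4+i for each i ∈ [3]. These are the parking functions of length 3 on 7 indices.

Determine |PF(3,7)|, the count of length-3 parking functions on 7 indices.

|PF| = 5·8^2 = 5×64 = 320 [KW]
Example (7,5,6) → sorted (5,6,7): b_i ≤ 4+i ∀i, a PF.

320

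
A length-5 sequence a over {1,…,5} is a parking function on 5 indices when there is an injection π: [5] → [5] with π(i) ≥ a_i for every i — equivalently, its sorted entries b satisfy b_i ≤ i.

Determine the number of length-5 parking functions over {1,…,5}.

1296

|PF| = (5−5+1)·(5+1)^(5−1) = 1·1296 = 1296
E.g. (3,1,2,3,1) → sorted (1,1,2,3,3): b_i ≤ i ∀i, a PF.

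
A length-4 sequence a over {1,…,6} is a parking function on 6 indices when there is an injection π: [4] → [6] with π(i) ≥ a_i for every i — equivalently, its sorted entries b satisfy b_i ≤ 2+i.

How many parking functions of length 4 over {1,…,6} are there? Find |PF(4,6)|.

#PF = 3·7^3 = 3·343 = 1029 (Konheim–Weiss)
One tuple (2,4,3,1) → sorted (1,2,3,4): b_i ≤ 2+i ∀i, a PF.

1029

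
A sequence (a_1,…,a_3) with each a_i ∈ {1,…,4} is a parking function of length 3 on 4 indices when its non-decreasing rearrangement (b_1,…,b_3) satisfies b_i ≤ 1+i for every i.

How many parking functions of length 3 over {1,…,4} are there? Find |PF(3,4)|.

50

Count = (4−3+1)·(4+1)^(3−1) = 2×25 = 50 (Pollak)
E.g. (2,3,3) → sorted (2,3,3): b_i ≤ 1+i ∀i, a PF.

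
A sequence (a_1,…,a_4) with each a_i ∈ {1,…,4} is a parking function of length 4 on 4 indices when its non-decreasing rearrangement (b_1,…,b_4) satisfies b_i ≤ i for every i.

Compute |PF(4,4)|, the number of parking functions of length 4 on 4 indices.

125

|PF| = (4−4+1)·(4+1)^(4−1) = 1 · 125 = 125 (Pollak)
E.g. (4,1,1,3) → sorted (1,1,3,4): b_i ≤ i ∀i, a PF.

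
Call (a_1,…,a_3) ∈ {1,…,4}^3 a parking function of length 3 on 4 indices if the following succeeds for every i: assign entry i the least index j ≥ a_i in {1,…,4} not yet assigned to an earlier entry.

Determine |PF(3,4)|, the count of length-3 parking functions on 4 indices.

50

Count = 2·5^2 = 2·25 = 50 (Konheim–Weiss)
E.g. (3,1,2) → sorted (1,2,3): b_i ≤ 1+i ∀i, a PF.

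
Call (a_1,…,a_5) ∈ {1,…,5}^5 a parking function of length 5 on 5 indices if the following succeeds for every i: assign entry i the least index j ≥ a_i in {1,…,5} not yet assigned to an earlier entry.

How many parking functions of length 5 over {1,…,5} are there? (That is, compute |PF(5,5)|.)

1296

#PF = (6−5)·6^(5−1) = 1·1296 = 1296
One tuple (2,3,4,4,1) → sorted (1,2,3,4,4): b_i ≤ i ∀i, a PF.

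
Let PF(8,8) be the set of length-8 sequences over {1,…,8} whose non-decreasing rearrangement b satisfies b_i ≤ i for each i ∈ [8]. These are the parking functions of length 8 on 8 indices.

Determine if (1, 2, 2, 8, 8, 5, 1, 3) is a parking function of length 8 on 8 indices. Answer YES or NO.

Sorted: b = (1, 1, 2, 2, 3, 5, 8, 8).
  b_1=1 ≤ 1
  b_2=1 ≤ 2
  b_3=2 ≤ 3
  b_4=2 ≤ 4
  b_5=3 ≤ 5
  b_6=5 ≤ 6
  b_7=8 > 7
  fails at i=7 ⇒ NO

NO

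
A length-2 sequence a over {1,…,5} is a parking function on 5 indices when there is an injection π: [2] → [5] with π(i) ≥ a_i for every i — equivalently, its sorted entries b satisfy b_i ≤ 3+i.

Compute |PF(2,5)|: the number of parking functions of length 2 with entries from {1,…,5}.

24

#PF = (6−2)·6^(2−1) = 4×6 = 24
Example (3,4) → sorted (3,4): b_i ≤ 3+i ∀i, a PF.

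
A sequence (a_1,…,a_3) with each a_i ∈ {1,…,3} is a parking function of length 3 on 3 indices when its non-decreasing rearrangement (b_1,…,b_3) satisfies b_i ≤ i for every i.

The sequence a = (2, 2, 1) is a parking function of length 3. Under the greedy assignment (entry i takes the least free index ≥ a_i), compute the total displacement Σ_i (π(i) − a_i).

1

Σπ = 6 ({1..3} each once); Σa = 2+2+1 = 5; disp = 6−5 = 1.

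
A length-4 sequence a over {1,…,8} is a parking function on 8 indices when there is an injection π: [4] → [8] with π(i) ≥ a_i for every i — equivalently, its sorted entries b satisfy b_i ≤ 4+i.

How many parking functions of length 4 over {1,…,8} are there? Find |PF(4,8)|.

3645

|PF(4,8)| = 5·9^3 = 5·729 = 3645 (Konheim–Weiss)
E.g. (7,8,3,3) → sorted (3,3,7,8): b_i ≤ 4+i ∀i, a PF.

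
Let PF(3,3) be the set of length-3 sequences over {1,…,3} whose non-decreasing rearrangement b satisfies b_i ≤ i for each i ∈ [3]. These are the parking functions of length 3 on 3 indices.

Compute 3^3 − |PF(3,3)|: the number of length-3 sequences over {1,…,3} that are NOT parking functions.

#PF = 1·4^2 = 1·16 = 16
E.g. (3,3,1) → sorted (1,3,3): b_2=3>2, not a PF.
So 27 − 16 = 11 fail.

11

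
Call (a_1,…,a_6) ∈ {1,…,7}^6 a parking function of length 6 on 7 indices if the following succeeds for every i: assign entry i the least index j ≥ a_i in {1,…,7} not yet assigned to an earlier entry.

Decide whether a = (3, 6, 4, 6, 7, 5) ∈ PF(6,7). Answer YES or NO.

Sorted: b = (3, 4, 5, 6, 6, 7).
  b_1=3 > 2
  fails at i=1 ⇒ NO

NO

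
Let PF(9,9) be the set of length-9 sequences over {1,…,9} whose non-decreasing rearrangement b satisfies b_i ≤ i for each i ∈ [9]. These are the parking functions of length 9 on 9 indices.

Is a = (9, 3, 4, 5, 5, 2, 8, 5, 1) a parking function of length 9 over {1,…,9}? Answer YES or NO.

YES

Order a: b = (1, 2, 3, 4, 5, 5, 5, 8, 9).
  b_1=1 ≤ 1
  b_2=2 ≤ 2
  b_3=3 ≤ 3
  b_4=4 ≤ 4
  b_5=5 ≤ 5
  b_6=5 ≤ 6
  b_7=5 ≤ 7
  b_8=8 ≤ 8
  b_9=9 ≤ 9
All bounds hold ⇒ YES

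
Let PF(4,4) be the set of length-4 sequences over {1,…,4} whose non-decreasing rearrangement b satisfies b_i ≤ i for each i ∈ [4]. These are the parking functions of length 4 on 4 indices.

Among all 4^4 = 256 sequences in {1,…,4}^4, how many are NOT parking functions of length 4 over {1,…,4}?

131

|PF(4,4)| = (4−4+1)·(4+1)^(4−1) = 1 · 125 = 125 [KW]
One tuple (1,3,4,4) → sorted (1,3,4,4): b_2=3>2, not a PF.
Total 256; non-PF = 256−125 = 131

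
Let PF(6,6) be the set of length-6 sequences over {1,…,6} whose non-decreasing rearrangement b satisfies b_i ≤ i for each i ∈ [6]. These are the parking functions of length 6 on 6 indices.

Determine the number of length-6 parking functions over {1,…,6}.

16807

Count = 1·7^5 = 1 · 16807 = 16807
Check (2,1,2,6,1,3) → sorted (1,1,2,2,3,6): b_i ≤ i ∀i, a PF.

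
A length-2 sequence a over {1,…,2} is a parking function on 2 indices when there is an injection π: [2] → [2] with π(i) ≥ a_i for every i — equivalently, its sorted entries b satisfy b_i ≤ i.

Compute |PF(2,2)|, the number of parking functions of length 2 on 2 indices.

|PF(2,2)| = (2+1−2)·(2+1)^{2−1} = 1×3 = 3 (Konheim–Weiss)
One tuple (2,1) → sorted (1,2): b_i ≤ i ∀i, a PF.

3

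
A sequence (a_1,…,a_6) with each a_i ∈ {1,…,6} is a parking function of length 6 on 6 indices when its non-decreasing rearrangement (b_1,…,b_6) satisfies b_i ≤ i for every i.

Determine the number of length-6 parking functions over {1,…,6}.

16807

Count = 1·7^5 = 1 · 16807 = 16807 (Pollak)
Check (6,4,2,2,3,1) → sorted (1,2,2,3,4,6): b_i ≤ i ∀i, a PF.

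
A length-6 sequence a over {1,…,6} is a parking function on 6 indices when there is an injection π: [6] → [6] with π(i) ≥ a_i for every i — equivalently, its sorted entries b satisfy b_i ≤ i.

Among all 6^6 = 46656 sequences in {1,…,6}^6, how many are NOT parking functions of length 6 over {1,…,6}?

#PF = (6−6+1)·(6+1)^(6−1) = 1·16807 = 16807
Check (4,3,5,6,5,6) → sorted (3,4,5,5,6,6): b_1=3>1, not a PF.
6^6 − 16807 = 46656 − 16807 = 29849

29849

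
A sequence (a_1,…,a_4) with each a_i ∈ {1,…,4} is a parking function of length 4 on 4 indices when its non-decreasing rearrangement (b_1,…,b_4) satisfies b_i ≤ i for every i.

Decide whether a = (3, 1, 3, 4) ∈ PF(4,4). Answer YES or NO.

NO

Order a: b = (1, 3, 3, 4).
  b_1=1 ≤ 1
  b_2=3 > 2
  fails at i=2 ⇒ NO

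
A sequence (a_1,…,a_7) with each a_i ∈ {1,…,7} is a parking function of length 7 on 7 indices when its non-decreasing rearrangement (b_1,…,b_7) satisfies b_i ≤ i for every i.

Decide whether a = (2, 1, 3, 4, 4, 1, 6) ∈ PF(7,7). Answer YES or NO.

Rearranged: b = (1, 1, 2, 3, 4, 4, 6).
  b_1=1 ≤ 1
  b_2=1 ≤ 2
  b_3=2 ≤ 3
  b_4=3 ≤ 4
  b_5=4 ≤ 5
  b_6=4 ≤ 6
  b_7=6 ≤ 7
All bounds hold ⇒ YES

YES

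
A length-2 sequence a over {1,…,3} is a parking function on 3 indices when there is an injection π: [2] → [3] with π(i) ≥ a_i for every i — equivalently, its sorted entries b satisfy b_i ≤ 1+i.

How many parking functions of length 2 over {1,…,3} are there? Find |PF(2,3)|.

8

#PF = (3+1−2)·(3+1)^{2−1} = 2 · 4 = 8 [KW]
One tuple (1,2) → sorted (1,2): b_i ≤ 1+i ∀i, a PF.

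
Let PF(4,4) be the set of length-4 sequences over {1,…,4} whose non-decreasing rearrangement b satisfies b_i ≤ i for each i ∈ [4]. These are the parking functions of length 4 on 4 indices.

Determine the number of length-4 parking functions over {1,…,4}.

125

Count = (5−4)·5^(4−1) = 1 · 125 = 125 [KW]
One tuple (4,1,3,2) → sorted (1,2,3,4): b_i ≤ i ∀i, a PF.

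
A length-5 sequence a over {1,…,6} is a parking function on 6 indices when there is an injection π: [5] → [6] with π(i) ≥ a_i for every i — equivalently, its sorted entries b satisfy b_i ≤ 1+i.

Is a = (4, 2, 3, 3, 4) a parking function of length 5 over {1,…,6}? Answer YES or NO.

YES

Rearranged: b = (2, 3, 3, 4, 4).
  b_1=2 ≤ 2
  b_2=3 ≤ 3
  b_3=3 ≤ 4
  b_4=4 ≤ 5
  b_5=4 ≤ 6
All bounds hold ⇒ YES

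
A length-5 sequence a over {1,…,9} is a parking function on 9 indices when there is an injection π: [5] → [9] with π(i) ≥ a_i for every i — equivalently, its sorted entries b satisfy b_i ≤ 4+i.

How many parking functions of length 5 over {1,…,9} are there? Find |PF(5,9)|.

#PF = (9−5+1)·(9+1)^(5−1) = 5·10000 = 50000
Example (4,9,5,8,6) → sorted (4,5,6,8,9): b_i ≤ 4+i ∀i, a PF.

50000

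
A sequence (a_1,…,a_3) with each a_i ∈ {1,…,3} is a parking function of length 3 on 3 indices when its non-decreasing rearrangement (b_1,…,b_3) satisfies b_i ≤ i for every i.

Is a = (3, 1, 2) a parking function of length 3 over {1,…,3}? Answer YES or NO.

YES

Order a: b = (1, 2, 3).
  b_1=1 ≤ 1
  b_2=2 ≤ 2
  b_3=3 ≤ 3
All bounds hold ⇒ YES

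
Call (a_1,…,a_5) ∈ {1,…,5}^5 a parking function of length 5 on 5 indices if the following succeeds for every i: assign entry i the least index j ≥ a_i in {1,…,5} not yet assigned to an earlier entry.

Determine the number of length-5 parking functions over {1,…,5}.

|PF| = 1·6^4 = 1·1296 = 1296 (Konheim–Weiss)
E.g. (1,5,2,2,1) → sorted (1,1,2,2,5): b_i ≤ i ∀i, a PF.

1296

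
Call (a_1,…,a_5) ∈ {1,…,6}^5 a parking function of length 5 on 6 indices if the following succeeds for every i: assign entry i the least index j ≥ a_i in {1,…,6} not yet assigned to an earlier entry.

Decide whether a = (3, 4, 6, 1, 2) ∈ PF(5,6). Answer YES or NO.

YES

Order a: b = (1, 2, 3, 4, 6).
  b_1=1 ≤ 2
  b_2=2 ≤ 3
  b_3=3 ≤ 4
  b_4=4 ≤ 5
  b_5=6 ≤ 6
All bounds hold ⇒ YES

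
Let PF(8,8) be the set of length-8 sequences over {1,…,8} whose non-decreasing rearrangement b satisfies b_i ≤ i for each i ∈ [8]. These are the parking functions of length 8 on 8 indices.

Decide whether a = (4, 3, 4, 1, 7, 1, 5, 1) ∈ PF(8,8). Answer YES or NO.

Rearranged: b = (1, 1, 1, 3, 4, 4, 5, 7).
  b_1=1 ≤ 1
  b_2=1 ≤ 2
  b_3=1 ≤ 3
  b_4=3 ≤ 4
  b_5=4 ≤ 5
  b_6=4 ≤ 6
  b_7=5 ≤ 7
  b_8=7 ≤ 8
All bounds hold ⇒ YES

YES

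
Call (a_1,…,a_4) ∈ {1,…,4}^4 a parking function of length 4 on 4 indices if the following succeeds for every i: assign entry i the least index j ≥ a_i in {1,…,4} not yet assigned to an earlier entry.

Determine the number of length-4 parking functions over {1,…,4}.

125

|PF| = (5−4)·5^(4−1) = 1 · 125 = 125 (Pollak)
E.g. (2,1,2,2) → sorted (1,2,2,2): b_i ≤ i ∀i, a PF.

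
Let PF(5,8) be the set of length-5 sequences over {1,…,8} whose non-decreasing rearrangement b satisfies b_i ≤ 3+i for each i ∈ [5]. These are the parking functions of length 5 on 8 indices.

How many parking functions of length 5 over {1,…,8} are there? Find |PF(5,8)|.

26244

|PF(5,8)| = (8+1−5)·(8+1)^{5−1} = 4 · 6561 = 26244 (Konheim–Weiss)
E.g. (6,4,5,5,4) → sorted (4,4,5,5,6): b_i ≤ 3+i ∀i, a PF.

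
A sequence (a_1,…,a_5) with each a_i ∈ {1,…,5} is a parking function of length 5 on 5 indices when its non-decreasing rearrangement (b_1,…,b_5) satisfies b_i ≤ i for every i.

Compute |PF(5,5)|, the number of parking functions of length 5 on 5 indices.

1296

|PF(5,5)| = 1·6^4 = 1 · 1296 = 1296 [KW]
Check (1,2,3,3,3) → sorted (1,2,3,3,3): b_i ≤ i ∀i, a PF.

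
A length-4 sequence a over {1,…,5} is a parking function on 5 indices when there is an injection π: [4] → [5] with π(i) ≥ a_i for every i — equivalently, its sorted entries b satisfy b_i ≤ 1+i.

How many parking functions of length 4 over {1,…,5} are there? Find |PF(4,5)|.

#PF = (6−4)·6^(4−1) = 2·216 = 432
One tuple (1,2,5,4) → sorted (1,2,4,5): b_i ≤ 1+i ∀i, a PF.

432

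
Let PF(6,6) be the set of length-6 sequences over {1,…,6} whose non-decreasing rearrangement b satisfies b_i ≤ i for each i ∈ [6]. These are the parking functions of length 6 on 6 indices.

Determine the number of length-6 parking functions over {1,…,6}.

|PF| = (6+1−6)·(6+1)^{6−1} = 1·16807 = 16807 (Konheim–Weiss)
Check (3,4,1,3,6,2) → sorted (1,2,3,3,4,6): b_i ≤ i ∀i, a PF.

16807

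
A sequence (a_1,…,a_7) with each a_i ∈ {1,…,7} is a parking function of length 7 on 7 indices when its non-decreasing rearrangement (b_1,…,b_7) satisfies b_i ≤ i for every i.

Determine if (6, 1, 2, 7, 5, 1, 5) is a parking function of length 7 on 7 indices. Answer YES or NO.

NO

Sorted: b = (1, 1, 2, 5, 5, 6, 7).
  b_1=1 ≤ 1
  b_2=1 ≤ 2
  b_3=2 ≤ 3
  b_4=5 > 4
  fails at i=4 ⇒ NO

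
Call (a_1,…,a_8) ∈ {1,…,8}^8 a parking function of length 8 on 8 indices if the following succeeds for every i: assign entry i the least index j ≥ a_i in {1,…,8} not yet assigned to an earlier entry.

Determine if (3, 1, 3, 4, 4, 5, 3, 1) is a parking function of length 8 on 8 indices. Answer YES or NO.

YES

Rearranged: b = (1, 1, 3, 3, 3, 4, 4, 5).
  b_1=1 ≤ 1
  b_2=1 ≤ 2
  b_3=3 ≤ 3
  b_4=3 ≤ 4
  b_5=3 ≤ 5
  b_6=4 ≤ 6
  b_7=4 ≤ 7
  b_8=5 ≤ 8
All bounds hold ⇒ YES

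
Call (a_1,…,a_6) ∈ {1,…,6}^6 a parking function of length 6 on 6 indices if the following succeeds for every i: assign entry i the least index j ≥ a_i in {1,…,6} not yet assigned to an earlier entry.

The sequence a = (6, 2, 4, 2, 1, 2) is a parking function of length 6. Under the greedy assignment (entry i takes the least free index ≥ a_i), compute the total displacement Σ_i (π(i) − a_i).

4

Σπ = 6·7/2 = 21 (π permutes [6]); Σa = 6+2+4+2+1+2 = 17; disp = 21−17 = 4.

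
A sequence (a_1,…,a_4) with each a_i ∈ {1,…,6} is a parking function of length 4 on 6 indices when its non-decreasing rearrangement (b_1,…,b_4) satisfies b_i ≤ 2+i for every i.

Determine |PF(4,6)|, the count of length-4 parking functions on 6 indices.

1029

Count = (6−4+1)·(6+1)^(4−1) = 3×343 = 1029 (Konheim–Weiss)
Check (6,4,4,3) → sorted (3,4,4,6): b_i ≤ 2+i ∀i, a PF.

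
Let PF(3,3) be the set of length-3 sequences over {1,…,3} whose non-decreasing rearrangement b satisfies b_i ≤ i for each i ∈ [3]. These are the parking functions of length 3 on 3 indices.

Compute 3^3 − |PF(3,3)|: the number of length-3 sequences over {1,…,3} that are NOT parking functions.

|PF| = 1·4^2 = 1 · 16 = 16 [KW]
Example (2,2,3) → sorted (2,2,3): b_1=2>1, not a PF.
Total 27; non-PF = 27−16 = 11

11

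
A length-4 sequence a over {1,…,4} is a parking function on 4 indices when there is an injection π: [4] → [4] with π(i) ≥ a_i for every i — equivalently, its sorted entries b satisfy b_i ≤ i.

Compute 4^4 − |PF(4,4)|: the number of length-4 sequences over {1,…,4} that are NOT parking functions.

131

|PF| = (4−4+1)·(4+1)^(4−1) = 1·125 = 125 (Pollak)
Example (3,1,3,3) → sorted (1,3,3,3): b_2=3>2, not a PF.
4^4 − 125 = 256 − 125 = 131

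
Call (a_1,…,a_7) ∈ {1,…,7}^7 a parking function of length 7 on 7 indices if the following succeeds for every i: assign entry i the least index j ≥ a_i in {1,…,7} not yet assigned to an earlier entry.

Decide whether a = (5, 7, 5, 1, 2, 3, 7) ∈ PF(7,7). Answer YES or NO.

Rearranged: b = (1, 2, 3, 5, 5, 7, 7).
  b_1=1 ≤ 1
  b_2=2 ≤ 2
  b_3=3 ≤ 3
  b_4=5 > 4
  fails at i=4 ⇒ NO

NO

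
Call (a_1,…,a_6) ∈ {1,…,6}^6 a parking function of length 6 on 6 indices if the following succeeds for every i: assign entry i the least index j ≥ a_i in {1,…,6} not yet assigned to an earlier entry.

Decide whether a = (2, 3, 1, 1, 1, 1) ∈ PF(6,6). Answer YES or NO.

Order a: b = (1, 1, 1, 1, 2, 3).
  b_1=1 ≤ 1
  b_2=1 ≤ 2
  b_3=1 ≤ 3
  b_4=1 ≤ 4
  b_5=2 ≤ 5
  b_6=3 ≤ 6
All bounds hold ⇒ YES

YES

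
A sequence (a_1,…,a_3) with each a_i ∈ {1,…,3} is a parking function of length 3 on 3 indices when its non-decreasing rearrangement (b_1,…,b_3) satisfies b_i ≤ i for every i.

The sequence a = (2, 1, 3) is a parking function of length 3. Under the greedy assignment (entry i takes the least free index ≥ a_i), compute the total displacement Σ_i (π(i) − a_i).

Σπ = 3·4/2 = 6 (π permutes [3]); Σa = 2+1+3 = 6; disp = 6−6 = 0.

0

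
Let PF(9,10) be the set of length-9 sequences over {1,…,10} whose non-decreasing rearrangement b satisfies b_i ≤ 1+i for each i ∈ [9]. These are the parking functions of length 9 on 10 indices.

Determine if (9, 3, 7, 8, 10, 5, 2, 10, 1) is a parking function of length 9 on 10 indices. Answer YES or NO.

NO

Sorted: b = (1, 2, 3, 5, 7, 8, 9, 10, 10).
  b_1=1 ≤ 2
  b_2=2 ≤ 3
  b_3=3 ≤ 4
  b_4=5 ≤ 5
  b_5=7 > 6
  fails at i=5 ⇒ NO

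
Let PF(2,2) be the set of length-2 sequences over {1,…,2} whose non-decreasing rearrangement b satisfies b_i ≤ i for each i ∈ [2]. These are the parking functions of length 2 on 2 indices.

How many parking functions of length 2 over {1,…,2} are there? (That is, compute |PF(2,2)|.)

3

Count = 1·3^1 = 1·3 = 3 (Konheim–Weiss)
Example (2,1) → sorted (1,2): b_i ≤ i ∀i, a PF.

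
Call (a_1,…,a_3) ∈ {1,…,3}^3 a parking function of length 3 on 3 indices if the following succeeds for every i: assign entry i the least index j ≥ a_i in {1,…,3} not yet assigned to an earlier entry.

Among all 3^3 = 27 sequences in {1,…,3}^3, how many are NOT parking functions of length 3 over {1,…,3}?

11

Count = (3−3+1)·(3+1)^(3−1) = 1·16 = 16 (Pollak)
One tuple (3,3,2) → sorted (2,3,3): b_1=2>1, not a PF.
3^3 − 16 = 27 − 16 = 11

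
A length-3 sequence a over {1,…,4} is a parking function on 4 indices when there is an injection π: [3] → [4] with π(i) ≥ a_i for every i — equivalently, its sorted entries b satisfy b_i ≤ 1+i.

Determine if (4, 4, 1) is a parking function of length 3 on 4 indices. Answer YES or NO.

NO

Sorted: b = (1, 4, 4).
  b_1=1 ≤ 2
  b_2=4 > 3
  fails at i=2 ⇒ NO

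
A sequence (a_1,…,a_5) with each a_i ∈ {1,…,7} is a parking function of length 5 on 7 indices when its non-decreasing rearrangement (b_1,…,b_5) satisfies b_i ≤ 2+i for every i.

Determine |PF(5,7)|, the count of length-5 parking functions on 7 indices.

|PF| = (8−5)·8^(5−1) = 3×4096 = 12288 (Pollak)
Example (2,5,2,6,4) → sorted (2,2,4,5,6): b_i ≤ 2+i ∀i, a PF.

12288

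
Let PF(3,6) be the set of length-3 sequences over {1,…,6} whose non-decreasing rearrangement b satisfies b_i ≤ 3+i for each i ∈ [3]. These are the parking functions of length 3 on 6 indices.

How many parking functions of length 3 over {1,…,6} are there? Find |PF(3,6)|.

196

Count = 4·7^2 = 4 · 49 = 196
Example (4,2,2) → sorted (2,2,4): b_i ≤ 3+i ∀i, a PF.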